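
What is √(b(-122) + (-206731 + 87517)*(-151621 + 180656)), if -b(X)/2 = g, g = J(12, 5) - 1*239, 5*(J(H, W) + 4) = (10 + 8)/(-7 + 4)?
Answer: 2*I*√21633612510/5 ≈ 58834.0*I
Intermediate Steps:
J(H, W) = -26/5 (J(H, W) = -4 + ((10 + 8)/(-7 + 4))/5 = -4 + (18/(-3))/5 = -4 + (18*(-⅓))/5 = -4 + (⅕)*(-6) = -4 - 6/5 = -26/5)
g = -1221/5 (g = -26/5 - 1*239 = -26/5 - 239 = -1221/5 ≈ -244.20)
b(X) = 2442/5 (b(X) = -2*(-1221/5) = 2442/5)
√(b(-122) + (-206731 + 87517)*(-151621 + 180656)) = √(2442/5 + (-206731 + 87517)*(-151621 + 180656)) = √(2442/5 - 119214*29035) = √(2442/5 - 3461378490) = √(-17306890008/5) = 2*I*√21633612510/5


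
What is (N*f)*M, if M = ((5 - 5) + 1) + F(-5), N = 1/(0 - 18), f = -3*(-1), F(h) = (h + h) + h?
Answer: 7/3 ≈ 2.3333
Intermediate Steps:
F(h) = 3*h (F(h) = 2*h + h = 3*h)
f = 3
N = -1/18 (N = 1/(-18) = -1/18 ≈ -0.055556)
M = -14 (M = ((5 - 5) + 1) + 3*(-5) = (0 + 1) - 15 = 1 - 15 = -14)
(N*f)*M = -1/18*3*(-14) = -⅙*(-14) = 7/3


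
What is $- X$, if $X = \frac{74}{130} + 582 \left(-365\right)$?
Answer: $\frac{13807913}{65} \approx 2.1243 \cdot 10^{5}$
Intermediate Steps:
$X = - \frac{13807913}{65}$ ($X = 74 \cdot \frac{1}{130} - 212430 = \frac{37}{65} - 212430 = - \frac{13807913}{65} \approx -2.1243 \cdot 10^{5}$)
$- X = \left(-1\right) \left(- \frac{13807913}{65}\right) = \frac{13807913}{65}$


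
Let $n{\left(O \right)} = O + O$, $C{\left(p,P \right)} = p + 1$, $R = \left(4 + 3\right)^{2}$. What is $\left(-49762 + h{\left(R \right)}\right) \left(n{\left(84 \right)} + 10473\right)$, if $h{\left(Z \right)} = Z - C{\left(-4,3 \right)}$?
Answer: $-528964110$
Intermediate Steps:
$R = 49$ ($R = 7^{2} = 49$)
$C{\left(p,P \right)} = 1 + p$
$n{\left(O \right)} = 2 O$
$h{\left(Z \right)} = 3 + Z$ ($h{\left(Z \right)} = Z - \left(1 - 4\right) = Z - -3 = Z + 3 = 3 + Z$)
$\left(-49762 + h{\left(R \right)}\right) \left(n{\left(84 \right)} + 10473\right) = \left(-49762 + \left(3 + 49\right)\right) \left(2 \cdot 84 + 10473\right) = \left(-49762 + 52\right) \left(168 + 10473\right) = \left(-49710\right) 10641 = -528964110$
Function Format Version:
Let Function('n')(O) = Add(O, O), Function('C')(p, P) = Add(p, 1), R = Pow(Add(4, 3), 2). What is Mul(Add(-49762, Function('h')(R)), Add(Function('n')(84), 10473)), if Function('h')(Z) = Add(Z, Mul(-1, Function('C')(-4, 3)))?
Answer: -528964110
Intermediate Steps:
R = 49 (R = Pow(7, 2) = 49)
Function('C')(p, P) = Add(1, p)
Function('n')(O) = Mul(2, O)
Function('h')(Z) = Add(3, Z) (Function('h')(Z) = Add(Z, Mul(-1, Add(1, -4))) = Add(Z, Mul(-1, -3)) = Add(Z, 3) = Add(3, Z))
Mul(Add(-49762, Function('h')(R)), Add(Function('n')(84), 10473)) = Mul(Add(-49762, Add(3, 49)), Add(Mul(2, 84), 10473)) = Mul(Add(-49762, 52), Add(168, 10473)) = Mul(-49710, 10641) = -528964110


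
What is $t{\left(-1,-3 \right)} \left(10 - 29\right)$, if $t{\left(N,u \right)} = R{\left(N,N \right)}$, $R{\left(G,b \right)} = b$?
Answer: $19$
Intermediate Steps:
$t{\left(N,u \right)} = N$
$t{\left(-1,-3 \right)} \left(10 - 29\right) = - (10 - 29) = \left(-1\right) \left(-19\right) = 19$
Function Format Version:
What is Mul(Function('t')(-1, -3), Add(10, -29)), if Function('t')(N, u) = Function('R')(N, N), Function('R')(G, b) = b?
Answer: 19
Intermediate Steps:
Function('t')(N, u) = N
Mul(Function('t')(-1, -3), Add(10, -29)) = Mul(-1, Add(10, -29)) = Mul(-1, -19) = 19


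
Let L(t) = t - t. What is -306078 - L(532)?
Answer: -306078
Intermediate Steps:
L(t) = 0
-306078 - L(532) = -306078 - 1*0 = -306078 + 0 = -306078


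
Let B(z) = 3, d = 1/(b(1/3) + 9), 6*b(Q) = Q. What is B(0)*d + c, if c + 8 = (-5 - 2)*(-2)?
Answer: 1032/163 ≈ 6.3313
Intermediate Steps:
b(Q) = Q/6
c = 6 (c = -8 + (-5 - 2)*(-2) = -8 - 7*(-2) = -8 + 14 = 6)
d = 18/163 (d = 1/((1/6)/3 + 9) = 1/((1/6)*(1/3) + 9) = 1/(1/18 + 9) = 1/(163/18) = 18/163 ≈ 0.11043)
B(0)*d + c = 3*(18/163) + 6 = 54/163 + 6 = 1032/163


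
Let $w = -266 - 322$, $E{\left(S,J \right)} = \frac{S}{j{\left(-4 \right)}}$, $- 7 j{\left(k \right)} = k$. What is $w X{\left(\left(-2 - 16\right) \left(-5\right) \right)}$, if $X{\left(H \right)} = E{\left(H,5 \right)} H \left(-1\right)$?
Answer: $8334900$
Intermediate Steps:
$j{\left(k \right)} = - \frac{k}{7}$
$E{\left(S,J \right)} = \frac{7 S}{4}$ ($E{\left(S,J \right)} = \frac{S}{\left(- \frac{1}{7}\right) \left(-4\right)} = \frac{S}{\frac{4}{7}} = S \frac{7}{4} = \frac{7 S}{4}$)
$X{\left(H \right)} = - \frac{7 H^{2}}{4}$ ($X{\left(H \right)} = \frac{7 H}{4} H \left(-1\right) = \frac{7 H^{2}}{4} \left(-1\right) = - \frac{7 H^{2}}{4}$)
$w = -588$ ($w = -266 - 322 = -588$)
$w X{\left(\left(-2 - 16\right) \left(-5\right) \right)} = - 588 \left(- \frac{7 \left(\left(-2 - 16\right) \left(-5\right)\right)^{2}}{4}\right) = - 588 \left(- \frac{7 \left(\left(-18\right) \left(-5\right)\right)^{2}}{4}\right) = - 588 \left(- \frac{7 \cdot 90^{2}}{4}\right) = - 588 \left(\left(- \frac{7}{4}\right) 8100\right) = \left(-588\right) \left(-14175\right) = 8334900$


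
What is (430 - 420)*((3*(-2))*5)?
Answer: -300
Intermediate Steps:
(430 - 420)*((3*(-2))*5) = 10*(-6*5) = 10*(-30) = -300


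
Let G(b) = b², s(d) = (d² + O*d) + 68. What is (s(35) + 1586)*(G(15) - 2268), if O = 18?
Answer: -7168887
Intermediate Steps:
s(d) = 68 + d² + 18*d (s(d) = (d² + 18*d) + 68 = 68 + d² + 18*d)
(s(35) + 1586)*(G(15) - 2268) = ((68 + 35² + 18*35) + 1586)*(15² - 2268) = ((68 + 1225 + 630) + 1586)*(225 - 2268) = (1923 + 1586)*(-2043) = 3509*(-2043) = -7168887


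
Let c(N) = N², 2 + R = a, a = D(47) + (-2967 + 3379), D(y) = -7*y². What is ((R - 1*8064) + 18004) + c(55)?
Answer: -2088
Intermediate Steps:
a = -15051 (a = -7*47² + (-2967 + 3379) = -7*2209 + 412 = -15463 + 412 = -15051)
R = -15053 (R = -2 - 15051 = -15053)
((R - 1*8064) + 18004) + c(55) = ((-15053 - 1*8064) + 18004) + 55² = ((-15053 - 8064) + 18004) + 3025 = (-23117 + 18004) + 3025 = -5113 + 3025 = -2088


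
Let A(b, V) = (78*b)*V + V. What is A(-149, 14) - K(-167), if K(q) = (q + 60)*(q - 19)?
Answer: -182596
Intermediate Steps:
A(b, V) = V + 78*V*b (A(b, V) = 78*V*b + V = V + 78*V*b)
K(q) = (-19 + q)*(60 + q) (K(q) = (60 + q)*(-19 + q) = (-19 + q)*(60 + q))
A(-149, 14) - K(-167) = 14*(1 + 78*(-149)) - (-1140 + (-167)² + 41*(-167)) = 14*(1 - 11622) - (-1140 + 27889 - 6847) = 14*(-11621) - 1*19902 = -162694 - 19902 = -182596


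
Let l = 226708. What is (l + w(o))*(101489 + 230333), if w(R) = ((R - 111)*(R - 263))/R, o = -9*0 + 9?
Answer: 228545720720/3 ≈ 7.6182e+10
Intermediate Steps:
o = 9 (o = 0 + 9 = 9)
w(R) = (-263 + R)*(-111 + R)/R (w(R) = ((-111 + R)*(-263 + R))/R = ((-263 + R)*(-111 + R))/R = (-263 + R)*(-111 + R)/R)
(l + w(o))*(101489 + 230333) = (226708 + (-374 + 9 + 29193/9))*(101489 + 230333) = (226708 + (-374 + 9 + 29193*(⅑)))*331822 = (226708 + (-374 + 9 + 9731/3))*331822 = (226708 + 8636/3)*331822 = (688760/3)*331822 = 228545720720/3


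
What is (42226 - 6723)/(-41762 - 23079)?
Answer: -35503/64841 ≈ -0.54754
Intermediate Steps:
(42226 - 6723)/(-41762 - 23079) = 35503/(-64841) = 35503*(-1/64841) = -35503/64841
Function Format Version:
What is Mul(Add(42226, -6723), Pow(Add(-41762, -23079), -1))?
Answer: Rational(-35503, 64841) ≈ -0.54754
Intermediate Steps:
Mul(Add(42226, -6723), Pow(Add(-41762, -23079), -1)) = Mul(35503, Pow(-64841, -1)) = Mul(35503, Rational(-1, 64841)) = Rational(-35503, 64841)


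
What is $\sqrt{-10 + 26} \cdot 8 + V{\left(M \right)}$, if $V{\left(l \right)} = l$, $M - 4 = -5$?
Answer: $31$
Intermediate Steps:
$M = -1$ ($M = 4 - 5 = -1$)
$\sqrt{-10 + 26} \cdot 8 + V{\left(M \right)} = \sqrt{-10 + 26} \cdot 8 - 1 = \sqrt{16} \cdot 8 - 1 = 4 \cdot 8 - 1 = 32 - 1 = 31$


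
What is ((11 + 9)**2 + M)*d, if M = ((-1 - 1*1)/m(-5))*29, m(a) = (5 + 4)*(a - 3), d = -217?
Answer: -3131093/36 ≈ -86975.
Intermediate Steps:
m(a) = -27 + 9*a (m(a) = 9*(-3 + a) = -27 + 9*a)
M = 29/36 (M = ((-1 - 1*1)/(-27 + 9*(-5)))*29 = ((-1 - 1)/(-27 - 45))*29 = -2/(-72)*29 = -2*(-1/72)*29 = (1/36)*29 = 29/36 ≈ 0.80556)
((11 + 9)**2 + M)*d = ((11 + 9)**2 + 29/36)*(-217) = (20**2 + 29/36)*(-217) = (400 + 29/36)*(-217) = (14429/36)*(-217) = -3131093/36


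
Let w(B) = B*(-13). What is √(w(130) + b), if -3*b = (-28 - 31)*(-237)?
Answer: I*√6351 ≈ 79.693*I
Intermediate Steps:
w(B) = -13*B
b = -4661 (b = -(-28 - 31)*(-237)/3 = -(-59)*(-237)/3 = -⅓*13983 = -4661)
√(w(130) + b) = √(-13*130 - 4661) = √(-1690 - 4661) = √(-6351) = I*√6351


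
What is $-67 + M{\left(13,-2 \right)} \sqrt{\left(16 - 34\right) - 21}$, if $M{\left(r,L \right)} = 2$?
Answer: $-67 + 2 i \sqrt{39} \approx -67.0 + 12.49 i$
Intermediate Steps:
$-67 + M{\left(13,-2 \right)} \sqrt{\left(16 - 34\right) - 21} = -67 + 2 \sqrt{\left(16 - 34\right) - 21} = -67 + 2 \sqrt{-18 - 21} = -67 + 2 \sqrt{-39} = -67 + 2 i \sqrt{39}$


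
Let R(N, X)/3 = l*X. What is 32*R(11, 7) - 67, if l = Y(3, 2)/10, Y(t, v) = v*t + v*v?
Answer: 605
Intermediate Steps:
Y(t, v) = v² + t*v (Y(t, v) = t*v + v² = v² + t*v)
l = 1 (l = (2*(3 + 2))/10 = (2*5)*(⅒) = 10*(⅒) = 1)
R(N, X) = 3*X (R(N, X) = 3*(1*X) = 3*X)
32*R(11, 7) - 67 = 32*(3*7) - 67 = 32*21 - 67 = 672 - 67 = 605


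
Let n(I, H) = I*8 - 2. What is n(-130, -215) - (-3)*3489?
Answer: 9425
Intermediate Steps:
n(I, H) = -2 + 8*I (n(I, H) = 8*I - 2 = -2 + 8*I)
n(-130, -215) - (-3)*3489 = (-2 + 8*(-130)) - (-3)*3489 = (-2 - 1040) - 1*(-10467) = -1042 + 10467 = 9425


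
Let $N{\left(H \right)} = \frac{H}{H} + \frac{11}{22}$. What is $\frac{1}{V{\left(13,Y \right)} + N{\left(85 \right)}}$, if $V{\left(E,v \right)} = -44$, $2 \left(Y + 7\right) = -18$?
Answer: $- \frac{2}{85} \approx -0.023529$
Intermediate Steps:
$Y = -16$ ($Y = -7 + \frac{1}{2} \left(-18\right) = -7 - 9 = -16$)
$N{\left(H \right)} = \frac{3}{2}$ ($N{\left(H \right)} = 1 + 11 \cdot \frac{1}{22} = 1 + \frac{1}{2} = \frac{3}{2}$)
$\frac{1}{V{\left(13,Y \right)} + N{\left(85 \right)}} = \frac{1}{-44 + \frac{3}{2}} = \frac{1}{- \frac{85}{2}} = - \frac{2}{85}$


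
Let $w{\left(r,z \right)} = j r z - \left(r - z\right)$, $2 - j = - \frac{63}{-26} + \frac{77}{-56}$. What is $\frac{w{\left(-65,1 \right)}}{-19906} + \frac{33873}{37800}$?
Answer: $\frac{32100953}{35830800} \approx 0.8959$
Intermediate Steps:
$j = \frac{99}{104}$ ($j = 2 - \left(- \frac{63}{-26} + \frac{77}{-56}\right) = 2 - \left(\left(-63\right) \left(- \frac{1}{26}\right) + 77 \left(- \frac{1}{56}\right)\right) = 2 - \left(\frac{63}{26} - \frac{11}{8}\right) = 2 - \frac{109}{104} = \frac{99}{104} \approx 0.95192$)
$w{\left(r,z \right)} = z - r + \frac{99 r z}{104}$ ($w{\left(r,z \right)} = \frac{99 r}{104} z - \left(r - z\right) = \frac{99 r z}{104} - \left(r - z\right) = z - r + \frac{99 r z}{104}$)
$\frac{w{\left(-65,1 \right)}}{-19906} + \frac{33873}{37800} = \frac{1 - -65 + \frac{99}{104} \left(-65\right) 1}{-19906} + \frac{33873}{37800} = \left(1 + 65 - \frac{495}{8}\right) \left(- \frac{1}{19906}\right) + 33873 \cdot \frac{1}{37800} = \frac{33}{8} \left(- \frac{1}{19906}\right) + \frac{1613}{1800} = - \frac{33}{159248} + \frac{1613}{1800} = \frac{32100953}{35830800}$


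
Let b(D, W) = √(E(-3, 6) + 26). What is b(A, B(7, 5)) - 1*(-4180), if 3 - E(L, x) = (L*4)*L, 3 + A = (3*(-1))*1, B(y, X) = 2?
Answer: 4180 + I*√7 ≈ 4180.0 + 2.6458*I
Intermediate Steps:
A = -6 (A = -3 + (3*(-1))*1 = -3 - 3*1 = -3 - 3 = -6)
E(L, x) = 3 - 4*L² (E(L, x) = 3 - L*4*L = 3 - 4*L*L = 3 - 4*L²)
b(D, W) = I*√7 (b(D, W) = √((3 - 4*(-3)²) + 26) = √((3 - 4*9) + 26) = √((3 - 36) + 26) = √(-33 + 26) = √(-7) = I*√7)
b(A, B(7, 5)) - 1*(-4180) = I*√7 - 1*(-4180) = I*√7 + 4180 = 4180 + I*√7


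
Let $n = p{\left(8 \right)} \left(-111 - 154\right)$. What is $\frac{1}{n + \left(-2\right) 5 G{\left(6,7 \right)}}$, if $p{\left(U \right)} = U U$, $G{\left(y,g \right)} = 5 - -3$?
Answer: $- \frac{1}{17040} \approx -5.8685 \cdot 10^{-5}$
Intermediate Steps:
$G{\left(y,g \right)} = 8$ ($G{\left(y,g \right)} = 5 + 3 = 8$)
$p{\left(U \right)} = U^{2}$
$n = -16960$ ($n = 8^{2} \left(-111 - 154\right) = 64 \left(-265\right) = -16960$)
$\frac{1}{n + \left(-2\right) 5 G{\left(6,7 \right)}} = \frac{1}{-16960 + \left(-2\right) 5 \cdot 8} = \frac{1}{-16960 - 80} = \frac{1}{-17040} = - \frac{1}{17040}$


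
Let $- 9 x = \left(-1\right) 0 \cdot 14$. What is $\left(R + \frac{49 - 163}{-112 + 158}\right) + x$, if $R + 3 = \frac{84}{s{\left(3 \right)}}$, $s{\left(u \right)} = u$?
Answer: $\frac{518}{23} \approx 22.522$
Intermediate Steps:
$x = 0$ ($x = - \frac{\left(-1\right) 0 \cdot 14}{9} = - \frac{0 \cdot 14}{9} = \left(- \frac{1}{9}\right) 0 = 0$)
$R = 25$ ($R = -3 + \frac{84}{3} = -3 + 84 \cdot \frac{1}{3} = -3 + 28 = 25$)
$\left(R + \frac{49 - 163}{-112 + 158}\right) + x = \left(25 + \frac{49 - 163}{-112 + 158}\right) + 0 = \left(25 - \frac{114}{46}\right) + 0 = \left(25 - \frac{57}{23}\right) + 0 = \frac{518}{23} + 0 = \frac{518}{23}$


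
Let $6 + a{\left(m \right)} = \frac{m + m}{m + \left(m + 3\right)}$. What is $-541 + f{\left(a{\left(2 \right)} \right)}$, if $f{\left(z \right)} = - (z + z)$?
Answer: $- \frac{3711}{7} \approx -530.14$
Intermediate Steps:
$a{\left(m \right)} = -6 + \frac{2 m}{3 + 2 m}$ ($a{\left(m \right)} = -6 + \frac{m + m}{m + \left(m + 3\right)} = -6 + \frac{2 m}{m + \left(3 + m\right)} = -6 + \frac{2 m}{3 + 2 m}$)
$f{\left(z \right)} = - 2 z$
$-541 + f{\left(a{\left(2 \right)} \right)} = -541 - 2 \frac{2 \left(-9 - 10\right)}{3 + 2 \cdot 2} = -541 - 2 \frac{2 \left(-9 - 10\right)}{3 + 4} = -541 - 2 \cdot 2 \cdot \frac{1}{7} \left(-19\right) = -541 - - \frac{76}{7} = -541 + \frac{76}{7} = - \frac{3711}{7}$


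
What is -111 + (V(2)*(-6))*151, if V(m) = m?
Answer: -1923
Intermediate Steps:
-111 + (V(2)*(-6))*151 = -111 + (2*(-6))*151 = -111 - 12*151 = -111 - 1812 = -1923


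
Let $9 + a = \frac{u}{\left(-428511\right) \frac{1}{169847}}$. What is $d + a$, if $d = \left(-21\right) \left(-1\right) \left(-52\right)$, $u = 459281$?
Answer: $- \frac{78479290618}{428511} \approx -1.8314 \cdot 10^{5}$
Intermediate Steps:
$d = -1092$ ($d = 21 \left(-52\right) = -1092$)
$a = - \frac{78011356606}{428511}$ ($a = -9 + \frac{459281}{\left(-428511\right) \frac{1}{169847}} = -9 + \frac{459281}{- \frac{428511}{169847}} = -9 + 459281 \left(- \frac{169847}{428511}\right) = -9 - \frac{78007500007}{428511} = - \frac{78011356606}{428511} \approx -1.8205 \cdot 10^{5}$)
$d + a = -1092 - \frac{78011356606}{428511} = - \frac{78479290618}{428511}$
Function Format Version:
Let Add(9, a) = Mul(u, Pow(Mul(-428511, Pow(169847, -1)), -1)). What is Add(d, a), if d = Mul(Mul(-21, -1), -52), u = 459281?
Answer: Rational(-78479290618, 428511) ≈ -1.8314e+5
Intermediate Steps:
d = -1092 (d = Mul(21, -52) = -1092)
a = Rational(-78011356606, 428511) (a = Add(-9, Mul(459281, Pow(Mul(-428511, Pow(169847, -1)), -1))) = Add(-9, Mul(459281, Pow(Mul(-428511, Rational(1, 169847)), -1))) = Add(-9, Mul(459281, Pow(Rational(-428511, 169847), -1))) = Add(-9, Mul(459281, Rational(-169847, 428511))) = Add(-9, Rational(-78007500007, 428511)) = Rational(-78011356606, 428511) ≈ -1.8205e+5)
Add(d, a) = Add(-1092, Rational(-78011356606, 428511)) = Rational(-78479290618, 428511)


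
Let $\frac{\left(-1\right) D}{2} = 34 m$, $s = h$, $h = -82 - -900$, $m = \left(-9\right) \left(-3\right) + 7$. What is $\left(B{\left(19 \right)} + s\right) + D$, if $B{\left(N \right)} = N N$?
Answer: $-1133$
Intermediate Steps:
$m = 34$ ($m = 27 + 7 = 34$)
$h = 818$ ($h = -82 + 900 = 818$)
$s = 818$
$D = -2312$ ($D = - 2 \cdot 34 \cdot 34 = \left(-2\right) 1156 = -2312$)
$B{\left(N \right)} = N^{2}$
$\left(B{\left(19 \right)} + s\right) + D = \left(19^{2} + 818\right) - 2312 = \left(361 + 818\right) - 2312 = 1179 - 2312 = -1133$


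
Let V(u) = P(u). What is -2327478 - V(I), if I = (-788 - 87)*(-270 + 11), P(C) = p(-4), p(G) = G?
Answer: -2327474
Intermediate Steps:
P(C) = -4
I = 226625 (I = -875*(-259) = 226625)
V(u) = -4
-2327478 - V(I) = -2327478 - 1*(-4) = -2327478 + 4 = -2327474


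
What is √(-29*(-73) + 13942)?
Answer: √16059 ≈ 126.72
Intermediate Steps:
√(-29*(-73) + 13942) = √(2117 + 13942) = √16059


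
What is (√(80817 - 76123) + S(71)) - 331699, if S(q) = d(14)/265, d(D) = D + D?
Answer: -87900207/265 + √4694 ≈ -3.3163e+5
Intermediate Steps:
d(D) = 2*D
S(q) = 28/265 (S(q) = (2*14)/265 = 28*(1/265) = 28/265)
(√(80817 - 76123) + S(71)) - 331699 = (√(80817 - 76123) + 28/265) - 331699 = (√4694 + 28/265) - 331699 = (28/265 + √4694) - 331699 = -87900207/265 + √4694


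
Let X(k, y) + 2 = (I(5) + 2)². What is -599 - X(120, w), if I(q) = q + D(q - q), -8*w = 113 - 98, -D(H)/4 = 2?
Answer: -598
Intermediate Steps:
D(H) = -8 (D(H) = -4*2 = -8)
w = -15/8 (w = -(113 - 98)/8 = -⅛*15 = -15/8 ≈ -1.8750)
I(q) = -8 + q (I(q) = q - 8 = -8 + q)
X(k, y) = -1 (X(k, y) = -2 + ((-8 + 5) + 2)² = -2 + (-3 + 2)² = -2 + (-1)² = -2 + 1 = -1)
-599 - X(120, w) = -599 - 1*(-1) = -599 + 1 = -598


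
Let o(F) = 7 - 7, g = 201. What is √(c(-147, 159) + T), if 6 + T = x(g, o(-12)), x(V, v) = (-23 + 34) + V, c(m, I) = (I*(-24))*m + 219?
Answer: √561377 ≈ 749.25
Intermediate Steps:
o(F) = 0
c(m, I) = 219 - 24*I*m (c(m, I) = (-24*I)*m + 219 = -24*I*m + 219 = 219 - 24*I*m)
x(V, v) = 11 + V
T = 206 (T = -6 + (11 + 201) = -6 + 212 = 206)
√(c(-147, 159) + T) = √((219 - 24*159*(-147)) + 206) = √((219 + 560952) + 206) = √(561171 + 206) = √561377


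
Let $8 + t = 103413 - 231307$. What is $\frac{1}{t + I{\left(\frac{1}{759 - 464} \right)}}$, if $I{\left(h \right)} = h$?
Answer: $- \frac{295}{37731089} \approx -7.8185 \cdot 10^{-6}$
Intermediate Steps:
$t = -127902$ ($t = -8 + \left(103413 - 231307\right) = -8 - 127894 = -127902$)
$\frac{1}{t + I{\left(\frac{1}{759 - 464} \right)}} = \frac{1}{-127902 + \frac{1}{759 - 464}} = \frac{1}{-127902 + \frac{1}{295}} = \frac{1}{- \frac{37731089}{295}} = - \frac{295}{37731089}$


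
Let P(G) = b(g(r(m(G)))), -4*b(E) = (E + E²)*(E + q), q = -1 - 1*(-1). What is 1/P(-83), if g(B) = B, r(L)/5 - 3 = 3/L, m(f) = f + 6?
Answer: -456533/395403300 ≈ -0.0011546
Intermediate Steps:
m(f) = 6 + f
q = 0 (q = -1 + 1 = 0)
r(L) = 15 + 15/L (r(L) = 15 + 5*(3/L) = 15 + 15/L)
b(E) = -E*(E + E²)/4 (b(E) = -(E + E²)*(E + 0)/4 = -(E + E²)*E/4 = -E*(E + E²)/4)
P(G) = -(15 + 15/(6 + G))²*(16 + 15/(6 + G))/4 (P(G) = -(15 + 15/(6 + G))²*(1 + (15 + 15/(6 + G)))/4 = -(15 + 15/(6 + G))²*(16 + 15/(6 + G))/4)
1/P(-83) = 1/(-225*(7 - 83)*(6 - 83 + (6 - 83)² + 15*(7 - 83)²)/(4*(6 - 83)³)) = 1/(-225/4*(-76)*(6 - 83 + (-77)² + 15*(-76)²)/(-77)³) = 1/(-225/4*(-1/456533)*(-76)*(6 - 83 + 5929 + 15*5776)) = 1/(-225/4*(-1/456533)*(-76)*(6 - 83 + 5929 + 86640)) = 1/(-225/4*(-1/456533)*(-76)*92492) = 1/(-395403300/456533) = -456533/395403300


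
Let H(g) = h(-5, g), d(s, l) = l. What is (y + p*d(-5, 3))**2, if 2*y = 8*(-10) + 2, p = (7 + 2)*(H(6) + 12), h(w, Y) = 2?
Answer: 114921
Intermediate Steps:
H(g) = 2
p = 126 (p = (7 + 2)*(2 + 12) = 9*14 = 126)
y = -39 (y = (8*(-10) + 2)/2 = (-80 + 2)/2 = (1/2)*(-78) = -39)
(y + p*d(-5, 3))**2 = (-39 + 126*3)**2 = (-39 + 378)**2 = 339**2 = 114921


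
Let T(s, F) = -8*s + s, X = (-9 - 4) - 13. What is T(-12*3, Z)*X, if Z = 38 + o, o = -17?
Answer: -6552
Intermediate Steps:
X = -26 (X = -13 - 13 = -26)
Z = 21 (Z = 38 - 17 = 21)
T(s, F) = -7*s
T(-12*3, Z)*X = -(-84)*3*(-26) = -7*(-36)*(-26) = 252*(-26) = -6552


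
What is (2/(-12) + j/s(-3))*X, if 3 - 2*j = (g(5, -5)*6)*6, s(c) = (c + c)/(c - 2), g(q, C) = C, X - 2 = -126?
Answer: -28303/3 ≈ -9434.3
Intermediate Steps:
X = -124 (X = 2 - 126 = -124)
s(c) = 2*c/(-2 + c) (s(c) = (2*c)/(-2 + c) = 2*c/(-2 + c))
j = 183/2 (j = 3/2 - (-5*6)*6/2 = 3/2 - (-15)*6 = 3/2 - 1/2*(-180) = 3/2 + 90 = 183/2 ≈ 91.500)
(2/(-12) + j/s(-3))*X = (2/(-12) + 183/(2*((2*(-3)/(-2 - 3)))))*(-124) = (2*(-1/12) + 183/(2*((2*(-3)/(-5)))))*(-124) = (-1/6 + 183/(2*((2*(-3)*(-1/5)))))*(-124) = (-1/6 + 183/(2*(6/5)))*(-124) = (-1/6 + (183/2)*(5/6))*(-124) = (-1/6 + 305/4)*(-124) = (913/12)*(-124) = -28303/3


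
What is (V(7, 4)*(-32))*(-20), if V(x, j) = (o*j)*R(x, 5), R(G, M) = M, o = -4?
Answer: -51200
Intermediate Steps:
V(x, j) = -20*j (V(x, j) = -4*j*5 = -20*j)
(V(7, 4)*(-32))*(-20) = (-20*4*(-32))*(-20) = -80*(-32)*(-20) = 2560*(-20) = -51200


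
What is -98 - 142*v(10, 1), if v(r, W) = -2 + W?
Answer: 44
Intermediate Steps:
-98 - 142*v(10, 1) = -98 - 142*(-2 + 1) = -98 - 142*(-1) = -98 + 142 = 44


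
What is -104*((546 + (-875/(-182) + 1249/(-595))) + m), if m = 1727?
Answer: -140820844/595 ≈ -2.3667e+5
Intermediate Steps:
-104*((546 + (-875/(-182) + 1249/(-595))) + m) = -104*((546 + (-875/(-182) + 1249/(-595))) + 1727) = -104*((546 + (-875*(-1/182) + 1249*(-1/595))) + 1727) = -104*((546 + (125/26 - 1249/595)) + 1727) = -104*((546 + 41901/15470) + 1727) = -104*(8488521/15470 + 1727) = -104*35205211/15470 = -140820844/595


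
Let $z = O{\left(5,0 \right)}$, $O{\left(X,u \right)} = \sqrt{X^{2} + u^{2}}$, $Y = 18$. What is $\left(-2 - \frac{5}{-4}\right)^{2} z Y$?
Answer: $\frac{405}{8} \approx 50.625$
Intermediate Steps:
$z = 5$ ($z = \sqrt{5^{2} + 0^{2}} = \sqrt{25 + 0} = \sqrt{25} = 5$)
$\left(-2 - \frac{5}{-4}\right)^{2} z Y = \left(-2 - \frac{5}{-4}\right)^{2} \cdot 5 \cdot 18 = \left(-2 - - \frac{5}{4}\right)^{2} \cdot 5 \cdot 18 = \left(-2 + \frac{5}{4}\right)^{2} \cdot 5 \cdot 18 = \left(- \frac{3}{4}\right)^{2} \cdot 5 \cdot 18 = \frac{9}{16} \cdot 5 \cdot 18 = \frac{45}{16} \cdot 18 = \frac{405}{8}$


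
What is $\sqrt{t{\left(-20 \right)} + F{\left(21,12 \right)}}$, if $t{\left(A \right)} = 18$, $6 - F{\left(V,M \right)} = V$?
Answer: $\sqrt{3} \approx 1.732$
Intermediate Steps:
$F{\left(V,M \right)} = 6 - V$
$\sqrt{t{\left(-20 \right)} + F{\left(21,12 \right)}} = \sqrt{18 + \left(6 - 21\right)} = \sqrt{18 - 15} = \sqrt{3}$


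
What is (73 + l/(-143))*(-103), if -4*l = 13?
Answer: -330939/44 ≈ -7521.3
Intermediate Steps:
l = -13/4 (l = -1/4*13 = -13/4 ≈ -3.2500)
(73 + l/(-143))*(-103) = (73 - 13/4/(-143))*(-103) = (73 - 13/4*(-1/143))*(-103) = (73 + 1/44)*(-103) = (3213/44)*(-103) = -330939/44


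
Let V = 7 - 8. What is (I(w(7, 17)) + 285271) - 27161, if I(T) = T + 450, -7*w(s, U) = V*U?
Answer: 1809937/7 ≈ 2.5856e+5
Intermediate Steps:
V = -1
w(s, U) = U/7 (w(s, U) = -(-1)*U/7 = U/7)
I(T) = 450 + T
(I(w(7, 17)) + 285271) - 27161 = ((450 + (⅐)*17) + 285271) - 27161 = ((450 + 17/7) + 285271) - 27161 = (3167/7 + 285271) - 27161 = 2000064/7 - 27161 = 1809937/7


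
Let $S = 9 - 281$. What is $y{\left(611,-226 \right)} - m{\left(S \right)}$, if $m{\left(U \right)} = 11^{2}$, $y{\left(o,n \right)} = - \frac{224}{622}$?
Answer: $- \frac{37743}{311} \approx -121.36$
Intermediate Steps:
$y{\left(o,n \right)} = - \frac{112}{311}$ ($y{\left(o,n \right)} = \left(-224\right) \frac{1}{622} = - \frac{112}{311}$)
$S = -272$ ($S = 9 - 281 = -272$)
$m{\left(U \right)} = 121$
$y{\left(611,-226 \right)} - m{\left(S \right)} = - \frac{112}{311} - 121 = - \frac{37743}{311}$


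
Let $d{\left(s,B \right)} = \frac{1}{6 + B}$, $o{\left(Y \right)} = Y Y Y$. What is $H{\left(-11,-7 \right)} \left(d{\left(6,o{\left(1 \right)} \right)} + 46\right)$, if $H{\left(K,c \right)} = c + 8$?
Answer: $\frac{323}{7} \approx 46.143$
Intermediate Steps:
$H{\left(K,c \right)} = 8 + c$
$o{\left(Y \right)} = Y^{3}$ ($o{\left(Y \right)} = Y^{2} Y = Y^{3}$)
$H{\left(-11,-7 \right)} \left(d{\left(6,o{\left(1 \right)} \right)} + 46\right) = \left(8 - 7\right) \left(\frac{1}{6 + 1^{3}} + 46\right) = 1 \left(\frac{1}{6 + 1} + 46\right) = 1 \left(\frac{1}{7} + 46\right) = 1 \cdot \frac{323}{7} = \frac{323}{7}$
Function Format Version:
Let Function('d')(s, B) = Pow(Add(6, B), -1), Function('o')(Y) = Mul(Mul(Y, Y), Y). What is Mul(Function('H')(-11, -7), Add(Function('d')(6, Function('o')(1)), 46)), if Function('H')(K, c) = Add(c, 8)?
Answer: Rational(323, 7) ≈ 46.143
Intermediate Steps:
Function('H')(K, c) = Add(8, c)
Function('o')(Y) = Pow(Y, 3) (Function('o')(Y) = Mul(Pow(Y, 2), Y) = Pow(Y, 3))
Mul(Function('H')(-11, -7), Add(Function('d')(6, Function('o')(1)), 46)) = Mul(Add(8, -7), Add(Pow(Add(6, Pow(1, 3)), -1), 46)) = Mul(1, Add(Pow(Add(6, 1), -1), 46)) = Mul(1, Add(Pow(7, -1), 46)) = Mul(1, Add(Rational(1, 7), 46)) = Mul(1, Rational(323, 7)) = Rational(323, 7)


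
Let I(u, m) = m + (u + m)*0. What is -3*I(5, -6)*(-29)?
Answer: -522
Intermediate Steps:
I(u, m) = m (I(u, m) = m + (m + u)*0 = m + 0 = m)
-3*I(5, -6)*(-29) = -3*(-6)*(-29) = 18*(-29) = -522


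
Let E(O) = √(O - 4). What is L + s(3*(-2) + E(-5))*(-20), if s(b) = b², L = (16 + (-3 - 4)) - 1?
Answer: -532 + 720*I ≈ -532.0 + 720.0*I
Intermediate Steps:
E(O) = √(-4 + O)
L = 8 (L = (16 - 7) - 1 = 9 - 1 = 8)
L + s(3*(-2) + E(-5))*(-20) = 8 + (3*(-2) + √(-4 - 5))²*(-20) = 8 + (-6 + √(-9))²*(-20) = 8 + (-6 + 3*I)²*(-20) = 8 - 20*(-6 + 3*I)²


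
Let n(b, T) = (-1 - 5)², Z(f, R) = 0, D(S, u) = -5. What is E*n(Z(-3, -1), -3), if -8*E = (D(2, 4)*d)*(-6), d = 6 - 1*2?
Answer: -540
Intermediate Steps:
n(b, T) = 36 (n(b, T) = (-6)² = 36)
d = 4 (d = 6 - 2 = 4)
E = -15 (E = -(-5*4)*(-6)/8 = -(-5)*(-6)/2 = -⅛*120 = -15)
E*n(Z(-3, -1), -3) = -15*36 = -540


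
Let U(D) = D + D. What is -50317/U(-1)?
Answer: 50317/2 ≈ 25159.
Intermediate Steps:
U(D) = 2*D
-50317/U(-1) = -50317/(2*(-1)) = -50317/(-2) = -50317*(-½) = 50317/2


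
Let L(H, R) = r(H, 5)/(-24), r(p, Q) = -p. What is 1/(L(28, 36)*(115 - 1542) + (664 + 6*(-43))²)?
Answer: 6/979027 ≈ 6.1285e-6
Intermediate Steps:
L(H, R) = H/24 (L(H, R) = -H/(-24) = -H*(-1/24) = H/24)
1/(L(28, 36)*(115 - 1542) + (664 + 6*(-43))²) = 1/(((1/24)*28)*(115 - 1542) + (664 + 6*(-43))²) = 1/((7/6)*(-1427) + (664 - 258)²) = 1/(-9989/6 + 406²) = 1/(-9989/6 + 164836) = 1/(979027/6) = 6/979027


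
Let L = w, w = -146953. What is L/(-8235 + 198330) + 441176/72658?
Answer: 36594020323/6905961255 ≈ 5.2989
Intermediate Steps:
L = -146953
L/(-8235 + 198330) + 441176/72658 = -146953/(-8235 + 198330) + 441176/72658 = -146953/190095 + 441176*(1/72658) = -146953*1/190095 + 220588/36329 = -146953/190095 + 220588/36329 = 36594020323/6905961255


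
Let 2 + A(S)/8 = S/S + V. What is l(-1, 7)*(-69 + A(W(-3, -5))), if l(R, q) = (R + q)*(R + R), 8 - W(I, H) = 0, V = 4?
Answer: 540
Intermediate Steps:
W(I, H) = 8 (W(I, H) = 8 - 1*0 = 8 + 0 = 8)
l(R, q) = 2*R*(R + q) (l(R, q) = (R + q)*(2*R) = 2*R*(R + q))
A(S) = 24 (A(S) = -16 + 8*(S/S + 4) = -16 + 8*(1 + 4) = -16 + 8*5 = -16 + 40 = 24)
l(-1, 7)*(-69 + A(W(-3, -5))) = (2*(-1)*(-1 + 7))*(-69 + 24) = (2*(-1)*6)*(-45) = -12*(-45) = 540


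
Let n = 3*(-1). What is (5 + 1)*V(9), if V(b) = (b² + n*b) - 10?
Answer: 264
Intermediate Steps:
n = -3
V(b) = -10 + b² - 3*b (V(b) = (b² - 3*b) - 10 = -10 + b² - 3*b)
(5 + 1)*V(9) = (5 + 1)*(-10 + 9² - 3*9) = 6*(-10 + 81 - 27) = 6*44 = 264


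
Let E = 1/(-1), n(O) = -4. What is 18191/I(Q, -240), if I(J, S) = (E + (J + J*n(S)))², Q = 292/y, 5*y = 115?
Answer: 9623039/808201 ≈ 11.907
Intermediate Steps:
y = 23 (y = (⅕)*115 = 23)
Q = 292/23 ≈ 12.696
E = -1
I(J, S) = (-1 - 3*J)² (I(J, S) = (-1 + (J + J*(-4)))² = (-1 + (J - 4*J))² = (-1 - 3*J)²)
18191/I(Q, -240) = 18191/((1 + 3*(292/23))²) = 18191/((1 + 876/23)²) = 18191/((899/23)²) = 18191/(808201/529) = 18191*(529/808201) = 9623039/808201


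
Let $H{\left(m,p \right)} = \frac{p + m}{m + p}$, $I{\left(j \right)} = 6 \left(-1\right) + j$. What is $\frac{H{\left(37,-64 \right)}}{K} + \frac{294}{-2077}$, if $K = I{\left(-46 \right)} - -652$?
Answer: $- \frac{174323}{1246200} \approx -0.13988$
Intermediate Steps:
$I{\left(j \right)} = -6 + j$
$H{\left(m,p \right)} = 1$ ($H{\left(m,p \right)} = \frac{m + p}{m + p} = 1$)
$K = 600$ ($K = \left(-6 - 46\right) - -652 = -52 + 652 = 600$)
$\frac{H{\left(37,-64 \right)}}{K} + \frac{294}{-2077} = 1 \cdot \frac{1}{600} + \frac{294}{-2077} = 1 \cdot \frac{1}{600} + 294 \left(- \frac{1}{2077}\right) = \frac{1}{600} - \frac{294}{2077} = - \frac{174323}{1246200}$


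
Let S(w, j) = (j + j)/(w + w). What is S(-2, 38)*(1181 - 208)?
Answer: -18487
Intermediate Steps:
S(w, j) = j/w (S(w, j) = (2*j)/((2*w)) = (2*j)*(1/(2*w)) = j/w)
S(-2, 38)*(1181 - 208) = (38/(-2))*(1181 - 208) = (38*(-½))*973 = -19*973 = -18487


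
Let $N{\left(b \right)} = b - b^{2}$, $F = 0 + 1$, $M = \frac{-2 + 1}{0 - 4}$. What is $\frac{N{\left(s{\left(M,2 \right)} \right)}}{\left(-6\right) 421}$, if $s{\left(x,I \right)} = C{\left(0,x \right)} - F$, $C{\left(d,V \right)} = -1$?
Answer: $\frac{1}{421} \approx 0.0023753$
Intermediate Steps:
$M = \frac{1}{4}$ ($M = - \frac{1}{-4} = \left(-1\right) \left(- \frac{1}{4}\right) = \frac{1}{4} \approx 0.25$)
$F = 1$
$s{\left(x,I \right)} = -2$ ($s{\left(x,I \right)} = -1 - 1 = -2$)
$\frac{N{\left(s{\left(M,2 \right)} \right)}}{\left(-6\right) 421} = \frac{\left(-2\right) \left(1 - -2\right)}{\left(-6\right) 421} = \frac{\left(-2\right) \left(1 + 2\right)}{-2526} = \left(-2\right) 3 \left(- \frac{1}{2526}\right) = \left(-6\right) \left(- \frac{1}{2526}\right) = \frac{1}{421}$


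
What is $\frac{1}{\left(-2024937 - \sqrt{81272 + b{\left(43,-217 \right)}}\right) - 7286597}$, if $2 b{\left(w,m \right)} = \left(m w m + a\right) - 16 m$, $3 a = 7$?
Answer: $- \frac{13967301}{130056996506600} + \frac{\sqrt{2464701}}{130056996506600} \approx -1.0738 \cdot 10^{-7}$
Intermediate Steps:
$a = \frac{7}{3}$ ($a = \frac{1}{3} \cdot 7 = \frac{7}{3} \approx 2.3333$)
$b{\left(w,m \right)} = \frac{7}{6} - 8 m + \frac{w m^{2}}{2}$ ($b{\left(w,m \right)} = \frac{\left(m w m + \frac{7}{3}\right) - 16 m}{2} = \frac{\left(w m^{2} + \frac{7}{3}\right) - 16 m}{2} = \frac{\left(\frac{7}{3} + w m^{2}\right) - 16 m}{2} = \frac{\frac{7}{3} - 16 m + w m^{2}}{2} = \frac{7}{6} - 8 m + \frac{w m^{2}}{2}$)
$\frac{1}{\left(-2024937 - \sqrt{81272 + b{\left(43,-217 \right)}}\right) - 7286597} = \frac{1}{\left(-2024937 - \sqrt{81272 + \left(\frac{7}{6} - -1736 + \frac{1}{2} \cdot 43 \left(-217\right)^{2}\right)}\right) - 7286597} = \frac{1}{\left(-2024937 - \sqrt{81272 + \left(\frac{7}{6} + 1736 + \frac{1}{2} \cdot 43 \cdot 47089\right)}\right) - 7286597} = \frac{1}{\left(-2024937 - \sqrt{81272 + \left(\frac{7}{6} + 1736 + \frac{2024827}{2}\right)}\right) - 7286597} = \frac{1}{\left(-2024937 - \sqrt{81272 + \frac{3042452}{3}}\right) - 7286597} = \frac{1}{\left(-2024937 - \sqrt{\frac{3286268}{3}}\right) - 7286597} = \frac{1}{\left(-2024937 - \frac{2 \sqrt{2464701}}{3}\right) - 7286597} = \frac{1}{-9311534 - \frac{2 \sqrt{2464701}}{3}}$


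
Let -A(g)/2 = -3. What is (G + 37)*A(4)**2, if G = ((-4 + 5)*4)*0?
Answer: 1332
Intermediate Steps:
A(g) = 6 (A(g) = -2*(-3) = 6)
G = 0 (G = (1*4)*0 = 4*0 = 0)
(G + 37)*A(4)**2 = (0 + 37)*6**2 = 37*36 = 1332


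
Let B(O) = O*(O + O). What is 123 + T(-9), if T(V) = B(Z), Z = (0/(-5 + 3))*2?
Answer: 123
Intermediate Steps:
Z = 0 (Z = (0/(-2))*2 = (0*(-1/2))*2 = 0*2 = 0)
B(O) = 2*O**2 (B(O) = O*(2*O) = 2*O**2)
T(V) = 0 (T(V) = 2*0**2 = 2*0 = 0)
123 + T(-9) = 123 + 0 = 123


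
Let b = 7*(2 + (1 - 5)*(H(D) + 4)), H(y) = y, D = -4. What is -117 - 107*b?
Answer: -1615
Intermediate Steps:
b = 14 (b = 7*(2 + (1 - 5)*(-4 + 4)) = 7*(2 - 4*0) = 7*(2 + 0) = 7*2 = 14)
-117 - 107*b = -117 - 107*14 = -117 - 1498 = -1615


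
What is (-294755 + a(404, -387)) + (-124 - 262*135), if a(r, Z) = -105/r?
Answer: -133420701/404 ≈ -3.3025e+5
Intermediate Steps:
(-294755 + a(404, -387)) + (-124 - 262*135) = (-294755 - 105/404) + (-124 - 262*135) = (-294755 - 105*1/404) + (-124 - 35370) = (-294755 - 105/404) - 35494 = -119081125/404 - 35494 = -133420701/404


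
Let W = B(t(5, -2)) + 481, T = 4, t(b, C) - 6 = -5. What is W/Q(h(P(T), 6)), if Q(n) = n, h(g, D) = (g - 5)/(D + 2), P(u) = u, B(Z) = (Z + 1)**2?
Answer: -3880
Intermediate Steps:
t(b, C) = 1 (t(b, C) = 6 - 5 = 1)
B(Z) = (1 + Z)**2
h(g, D) = (-5 + g)/(2 + D)
W = 485 (W = (1 + 1)**2 + 481 = 2**2 + 481 = 4 + 481 = 485)
W/Q(h(P(T), 6)) = 485/(((-5 + 4)/(2 + 6))) = 485/((-1/8)) = 485/(((1/8)*(-1))) = 485/(-1/8) = 485*(-8) = -3880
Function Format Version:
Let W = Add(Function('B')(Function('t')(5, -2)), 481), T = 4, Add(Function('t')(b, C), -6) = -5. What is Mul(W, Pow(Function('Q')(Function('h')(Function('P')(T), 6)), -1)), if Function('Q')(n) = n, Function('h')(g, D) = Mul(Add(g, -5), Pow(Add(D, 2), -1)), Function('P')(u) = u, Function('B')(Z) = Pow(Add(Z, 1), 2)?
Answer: -3880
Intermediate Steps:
Function('t')(b, C) = 1 (Function('t')(b, C) = Add(6, -5) = 1)
Function('B')(Z) = Pow(Add(1, Z), 2)
Function('h')(g, D) = Mul(Pow(Add(2, D), -1), Add(-5, g)) (Function('h')(g, D) = Mul(Add(-5, g), Pow(Add(2, D), -1)) = Mul(Pow(Add(2, D), -1), Add(-5, g)))
W = 485 (W = Add(Pow(Add(1, 1), 2), 481) = Add(Pow(2, 2), 481) = Add(4, 481) = 485)
Mul(W, Pow(Function('Q')(Function('h')(Function('P')(T), 6)), -1)) = Mul(485, Pow(Mul(Pow(Add(2, 6), -1), Add(-5, 4)), -1)) = Mul(485, Pow(Mul(Pow(8, -1), -1), -1)) = Mul(485, Pow(Mul(Rational(1, 8), -1), -1)) = Mul(485, Pow(Rational(-1, 8), -1)) = Mul(485, -8) = -3880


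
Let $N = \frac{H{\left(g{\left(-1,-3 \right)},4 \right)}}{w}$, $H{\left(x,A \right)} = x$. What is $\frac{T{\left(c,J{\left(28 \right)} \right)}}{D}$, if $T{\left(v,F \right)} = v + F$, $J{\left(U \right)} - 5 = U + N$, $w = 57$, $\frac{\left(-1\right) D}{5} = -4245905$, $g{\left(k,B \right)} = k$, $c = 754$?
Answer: $\frac{44858}{1210082925} \approx 3.707 \cdot 10^{-5}$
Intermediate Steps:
$D = 21229525$ ($D = \left(-5\right) \left(-4245905\right) = 21229525$)
$N = - \frac{1}{57} \approx -0.017544$
$J{\left(U \right)} = \frac{284}{57} + U$ ($J{\left(U \right)} = 5 + \left(U - \frac{1}{57}\right) = 5 + \left(- \frac{1}{57} + U\right) = \frac{284}{57} + U$)
$T{\left(v,F \right)} = F + v$
$\frac{T{\left(c,J{\left(28 \right)} \right)}}{D} = \frac{\left(\frac{284}{57} + 28\right) + 754}{21229525} = \left(\frac{1880}{57} + 754\right) \frac{1}{21229525} = \frac{44858}{57} \cdot \frac{1}{21229525} = \frac{44858}{1210082925}$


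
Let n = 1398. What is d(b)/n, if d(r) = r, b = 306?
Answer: 51/233 ≈ 0.21888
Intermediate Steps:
d(b)/n = 306/1398 = 306*(1/1398) = 51/233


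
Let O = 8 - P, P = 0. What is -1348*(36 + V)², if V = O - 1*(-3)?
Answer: -2977732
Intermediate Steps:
O = 8 (O = 8 - 1*0 = 8 + 0 = 8)
V = 11 (V = 8 - 1*(-3) = 8 + 3 = 11)
-1348*(36 + V)² = -1348*(36 + 11)² = -1348*47² = -1348*2209 = -2977732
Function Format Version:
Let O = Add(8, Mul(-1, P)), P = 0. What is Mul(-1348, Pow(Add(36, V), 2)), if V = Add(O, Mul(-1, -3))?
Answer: -2977732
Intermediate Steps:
O = 8 (O = Add(8, Mul(-1, 0)) = Add(8, 0) = 8)
V = 11 (V = Add(8, Mul(-1, -3)) = Add(8, 3) = 11)
Mul(-1348, Pow(Add(36, V), 2)) = Mul(-1348, Pow(Add(36, 11), 2)) = Mul(-1348, Pow(47, 2)) = Mul(-1348, 2209) = -2977732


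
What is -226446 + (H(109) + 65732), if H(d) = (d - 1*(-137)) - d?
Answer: -160577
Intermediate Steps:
H(d) = 137 (H(d) = (d + 137) - d = (137 + d) - d = 137)
-226446 + (H(109) + 65732) = -226446 + (137 + 65732) = -226446 + 65869 = -160577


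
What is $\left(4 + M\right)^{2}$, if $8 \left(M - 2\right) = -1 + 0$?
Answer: $\frac{2209}{64} \approx 34.516$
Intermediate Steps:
$M = \frac{15}{8}$ ($M = 2 + \frac{-1 + 0}{8} = 2 + \frac{1}{8} \left(-1\right) = 2 - \frac{1}{8} = \frac{15}{8} \approx 1.875$)
$\left(4 + M\right)^{2} = \left(4 + \frac{15}{8}\right)^{2} = \left(\frac{47}{8}\right)^{2} = \frac{2209}{64}$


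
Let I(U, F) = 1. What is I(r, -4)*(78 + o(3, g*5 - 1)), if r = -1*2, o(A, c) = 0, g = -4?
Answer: 78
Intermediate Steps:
r = -2
I(r, -4)*(78 + o(3, g*5 - 1)) = 1*(78 + 0) = 1*78 = 78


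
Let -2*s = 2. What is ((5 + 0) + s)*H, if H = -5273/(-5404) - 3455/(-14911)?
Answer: 97296523/20144761 ≈ 4.8299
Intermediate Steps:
s = -1 (s = -1/2*2 = -1)
H = 97296523/80579044 (H = -5273*(-1/5404) - 3455*(-1/14911) = 5273/5404 + 3455/14911 = 97296523/80579044 ≈ 1.2075)
((5 + 0) + s)*H = ((5 + 0) - 1)*(97296523/80579044) = (5 - 1)*(97296523/80579044) = 4*(97296523/80579044) = 97296523/20144761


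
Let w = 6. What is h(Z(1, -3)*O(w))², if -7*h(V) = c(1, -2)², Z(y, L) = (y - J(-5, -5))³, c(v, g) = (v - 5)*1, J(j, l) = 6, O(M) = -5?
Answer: 256/49 ≈ 5.2245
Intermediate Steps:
c(v, g) = -5 + v (c(v, g) = (-5 + v)*1 = -5 + v)
Z(y, L) = (-6 + y)³ (Z(y, L) = (y - 1*6)³ = (y - 6)³ = (-6 + y)³)
h(V) = -16/7 (h(V) = -(-5 + 1)²/7 = -⅐*(-4)² = -⅐*16 = -16/7)
h(Z(1, -3)*O(w))² = (-16/7)² = 256/49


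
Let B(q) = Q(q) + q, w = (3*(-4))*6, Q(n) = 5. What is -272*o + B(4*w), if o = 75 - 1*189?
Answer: 30725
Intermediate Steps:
w = -72 (w = -12*6 = -72)
B(q) = 5 + q
o = -114 (o = 75 - 189 = -114)
-272*o + B(4*w) = -272*(-114) + (5 + 4*(-72)) = 31008 + (5 - 288) = 31008 - 283 = 30725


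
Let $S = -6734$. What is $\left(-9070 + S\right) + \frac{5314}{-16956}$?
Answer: $- \frac{133988969}{8478} \approx -15804.0$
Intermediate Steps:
$\left(-9070 + S\right) + \frac{5314}{-16956} = \left(-9070 - 6734\right) + \frac{5314}{-16956} = -15804 + 5314 \left(- \frac{1}{16956}\right) = -15804 - \frac{2657}{8478} = - \frac{133988969}{8478}$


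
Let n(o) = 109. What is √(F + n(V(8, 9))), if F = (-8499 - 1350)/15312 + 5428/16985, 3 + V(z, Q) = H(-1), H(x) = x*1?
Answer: √51046681628295155/21672860 ≈ 10.425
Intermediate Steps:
H(x) = x
V(z, Q) = -4 (V(z, Q) = -3 - 1 = -4)
F = -28057243/86691440 (F = -9849*1/15312 + 5428*(1/16985) = -3283/5104 + 5428/16985 = -28057243/86691440 ≈ -0.32365)
√(F + n(V(8, 9))) = √(-28057243/86691440 + 109) = √(9421309717/86691440) = √51046681628295155/21672860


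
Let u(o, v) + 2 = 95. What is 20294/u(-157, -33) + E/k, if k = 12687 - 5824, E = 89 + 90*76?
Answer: 139922119/638259 ≈ 219.22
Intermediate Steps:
E = 6929 (E = 89 + 6840 = 6929)
k = 6863
u(o, v) = 93 (u(o, v) = -2 + 95 = 93)
20294/u(-157, -33) + E/k = 20294/93 + 6929/6863 = 139922119/638259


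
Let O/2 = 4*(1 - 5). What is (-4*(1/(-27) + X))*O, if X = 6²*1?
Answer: 124288/27 ≈ 4603.3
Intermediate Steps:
X = 36 (X = 36*1 = 36)
O = -32 (O = 2*(4*(1 - 5)) = 2*(4*(-4)) = 2*(-16) = -32)
(-4*(1/(-27) + X))*O = -4*(1/(-27) + 36)*(-32) = -4*(-1/27 + 36)*(-32) = -4*971/27*(-32) = -3884/27*(-32) = 124288/27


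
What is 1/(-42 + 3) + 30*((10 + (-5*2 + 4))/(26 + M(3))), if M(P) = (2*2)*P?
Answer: 2321/741 ≈ 3.1323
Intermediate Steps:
M(P) = 4*P
1/(-42 + 3) + 30*((10 + (-5*2 + 4))/(26 + M(3))) = 1/(-42 + 3) + 30*((10 + (-5*2 + 4))/(26 + 4*3)) = 1/(-39) + 30*((10 + (-10 + 4))/(26 + 12)) = -1/39 + 30*((10 - 6)/38) = -1/39 + 30*(4*(1/38)) = -1/39 + 30*(2/19) = -1/39 + 60/19 = 2321/741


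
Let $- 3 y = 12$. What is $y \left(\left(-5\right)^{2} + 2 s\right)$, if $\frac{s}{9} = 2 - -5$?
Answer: $-604$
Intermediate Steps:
$y = -4$ ($y = \left(- \frac{1}{3}\right) 12 = -4$)
$s = 63$ ($s = 9 \left(2 - -5\right) = 9 \left(2 + 5\right) = 9 \cdot 7 = 63$)
$y \left(\left(-5\right)^{2} + 2 s\right) = - 4 \left(\left(-5\right)^{2} + 2 \cdot 63\right) = - 4 \left(25 + 126\right) = \left(-4\right) 151 = -604$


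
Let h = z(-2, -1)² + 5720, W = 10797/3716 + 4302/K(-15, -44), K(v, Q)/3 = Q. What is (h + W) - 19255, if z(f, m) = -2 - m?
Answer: -554429203/40876 ≈ -13564.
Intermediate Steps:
K(v, Q) = 3*Q
W = -1213419/40876 (W = 10797/3716 + 4302/((3*(-44))) = 10797*(1/3716) + 4302/(-132) = 10797/3716 + 4302*(-1/132) = 10797/3716 - 717/22 = -1213419/40876 ≈ -29.685)
h = 5721 (h = (-2 - 1*(-1))² + 5720 = (-2 + 1)² + 5720 = (-1)² + 5720 = 1 + 5720 = 5721)
(h + W) - 19255 = (5721 - 1213419/40876) - 19255 = 232638177/40876 - 19255 = -554429203/40876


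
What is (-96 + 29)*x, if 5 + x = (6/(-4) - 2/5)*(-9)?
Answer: -8107/10 ≈ -810.70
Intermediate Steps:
x = 121/10 (x = -5 + (6/(-4) - 2/5)*(-9) = -5 + (6*(-1/4) - 2*1/5)*(-9) = -5 + (-3/2 - 2/5)*(-9) = -5 - 19/10*(-9) = -5 + 171/10 = 121/10 ≈ 12.100)
(-96 + 29)*x = (-96 + 29)*(121/10) = -67*121/10 = -8107/10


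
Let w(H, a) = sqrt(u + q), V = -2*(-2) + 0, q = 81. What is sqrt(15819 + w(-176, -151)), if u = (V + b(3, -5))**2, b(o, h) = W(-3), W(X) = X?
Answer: sqrt(15819 + sqrt(82)) ≈ 125.81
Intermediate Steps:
b(o, h) = -3
V = 4 (V = 4 + 0 = 4)
u = 1 (u = (4 - 3)**2 = 1**2 = 1)
w(H, a) = sqrt(82) (w(H, a) = sqrt(1 + 81) = sqrt(82))
sqrt(15819 + w(-176, -151)) = sqrt(15819 + sqrt(82))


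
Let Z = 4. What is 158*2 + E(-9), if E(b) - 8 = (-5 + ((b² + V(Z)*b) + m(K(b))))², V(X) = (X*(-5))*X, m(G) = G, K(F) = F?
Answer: 619693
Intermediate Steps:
V(X) = -5*X² (V(X) = (-5*X)*X = -5*X²)
E(b) = 8 + (-5 + b² - 79*b)² (E(b) = 8 + (-5 + ((b² + (-5*4²)*b) + b))² = 8 + (-5 + ((b² + (-5*16)*b) + b))² = 8 + (-5 + ((b² - 80*b) + b))² = 8 + (-5 + (b² - 79*b))² = 8 + (-5 + b² - 79*b)²)
158*2 + E(-9) = 158*2 + (8 + (-5 + (-9)² - 79*(-9))²) = 316 + (8 + (-5 + 81 + 711)²) = 316 + (8 + 787²) = 316 + (8 + 619369) = 316 + 619377 = 619693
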